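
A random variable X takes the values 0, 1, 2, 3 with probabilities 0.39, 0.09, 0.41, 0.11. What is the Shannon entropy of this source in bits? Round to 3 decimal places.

H = −Σ pᵢ log₂ pᵢ.
−0.39·log₂(0.39) = 0.5298
−0.09·log₂(0.09) = 0.3127
−0.41·log₂(0.41) = 0.5274
−0.11·log₂(0.11) = 0.3503
Sum ≈ 1.7201 → 1.720 bits.

1.720 bits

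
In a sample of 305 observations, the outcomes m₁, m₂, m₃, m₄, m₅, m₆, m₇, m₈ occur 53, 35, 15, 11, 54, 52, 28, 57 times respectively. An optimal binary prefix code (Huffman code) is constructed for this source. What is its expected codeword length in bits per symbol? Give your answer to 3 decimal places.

Probabilities are the counts divided by 305.
Repeatedly combine the two least-probable nodes; the expected code length is the sum of the merged weights.
merge 11/305 + 3/61 → 26/305
merge 26/305 + 28/305 → 54/305
merge 7/61 + 52/305 → 87/305
merge 53/305 + 54/305 → 107/305
merge 54/305 + 57/305 → 111/305
merge 87/305 + 107/305 → 194/305
merge 111/305 + 194/305 → 1
L = 26/305 + 54/305 + 87/305 + 107/305 + 111/305 + 194/305 + 1 = 884/305 ≈ 2.898 bits/symbol.

2.898 bits/symbol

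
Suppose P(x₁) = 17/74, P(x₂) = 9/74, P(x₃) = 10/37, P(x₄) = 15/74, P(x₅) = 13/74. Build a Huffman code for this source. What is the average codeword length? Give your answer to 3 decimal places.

Repeatedly combine the two least-probable nodes; the expected code length is the sum of the merged weights.
merge 9/74 + 13/74 → 11/37
merge 15/74 + 17/74 → 16/37
merge 10/37 + 11/37 → 21/37
merge 16/37 + 21/37 → 1
L = 11/37 + 16/37 + 21/37 + 1 = 85/37 ≈ 2.297 bits/symbol.

2.297 bits/symbol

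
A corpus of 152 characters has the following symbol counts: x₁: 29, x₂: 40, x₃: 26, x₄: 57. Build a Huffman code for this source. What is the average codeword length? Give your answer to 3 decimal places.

1.987 bits/symbol

Probabilities are the counts divided by 152.
Repeatedly combine the two least-probable nodes; the expected code length is the sum of the merged weights.
merge 13/76 + 29/152 → 55/152
merge 5/19 + 55/152 → 5/8
merge 3/8 + 5/8 → 1
L = 55/152 + 5/8 + 1 = 151/76 ≈ 1.987 bits/symbol.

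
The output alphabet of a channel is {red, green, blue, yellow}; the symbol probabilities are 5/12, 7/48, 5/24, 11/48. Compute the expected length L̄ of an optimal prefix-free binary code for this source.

1.9375 bits/symbol

Repeatedly combine the two least-probable nodes; the expected code length is the sum of the merged weights.
merge 7/48 + 5/24 → 17/48
merge 11/48 + 17/48 → 7/12
merge 5/12 + 7/12 → 1
L = 17/48 + 7/12 + 1 = 31/16 = 1.9375 bits/symbol.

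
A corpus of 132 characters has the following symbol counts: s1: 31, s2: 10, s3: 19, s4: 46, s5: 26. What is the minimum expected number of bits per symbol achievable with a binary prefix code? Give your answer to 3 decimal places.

Probabilities are the counts divided by 132.
Repeatedly combine the two least-probable nodes; the expected code length is the sum of the merged weights.
merge 5/66 + 19/132 → 29/132
merge 13/66 + 29/132 → 5/12
merge 31/132 + 23/66 → 7/12
merge 5/12 + 7/12 → 1
L = 29/132 + 5/12 + 7/12 + 1 = 293/132 ≈ 2.220 bits/symbol.

2.220 bits/symbol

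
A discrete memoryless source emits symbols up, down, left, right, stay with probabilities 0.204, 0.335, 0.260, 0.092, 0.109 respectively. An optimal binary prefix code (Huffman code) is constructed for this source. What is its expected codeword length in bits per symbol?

2.201 bits/symbol

Repeatedly combine the two least-probable nodes; the expected code length is the sum of the merged weights.
merge 23/250 + 109/1000 → 201/1000
merge 201/1000 + 51/250 → 81/200
merge 13/50 + 67/200 → 119/200
merge 81/200 + 119/200 → 1
L = 201/1000 + 81/200 + 119/200 + 1 = 2201/1000 = 2.201 bits/symbol.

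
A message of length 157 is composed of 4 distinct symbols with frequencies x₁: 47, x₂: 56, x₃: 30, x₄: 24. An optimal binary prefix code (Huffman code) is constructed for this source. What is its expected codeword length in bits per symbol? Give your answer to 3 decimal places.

1.987 bits/symbol

Probabilities are the counts divided by 157.
Repeatedly combine the two least-probable nodes; the expected code length is the sum of the merged weights.
merge 24/157 + 30/157 → 54/157
merge 47/157 + 54/157 → 101/157
merge 56/157 + 101/157 → 1
L = 54/157 + 101/157 + 1 = 312/157 ≈ 1.987 bits/symbol.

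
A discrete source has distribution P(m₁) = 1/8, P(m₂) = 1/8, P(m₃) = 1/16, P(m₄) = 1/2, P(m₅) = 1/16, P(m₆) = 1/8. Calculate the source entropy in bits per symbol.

2.125 bits

Each probability is a power of 1/2, so log₂(1/p) is an integer.
H = Σ p·log₂(1/p) = 1/8·3 + 1/8·3 + 1/16·4 + 1/2·1 + 1/16·4 + 1/8·3 = 2.125 bits.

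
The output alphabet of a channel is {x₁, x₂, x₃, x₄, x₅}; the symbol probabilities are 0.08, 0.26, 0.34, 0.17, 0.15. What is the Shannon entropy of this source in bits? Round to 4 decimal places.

H = −Σ pᵢ log₂ pᵢ.
−0.08·log₂(0.08) = 0.2915
−0.26·log₂(0.26) = 0.5053
−0.34·log₂(0.34) = 0.5292
−0.17·log₂(0.17) = 0.4346
−0.15·log₂(0.15) = 0.4105
Sum ≈ 2.1711 → 2.1711 bits.

2.1711 bits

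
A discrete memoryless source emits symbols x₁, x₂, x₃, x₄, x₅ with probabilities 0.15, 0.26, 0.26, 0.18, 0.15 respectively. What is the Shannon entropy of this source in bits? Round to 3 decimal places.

H = −Σ pᵢ log₂ pᵢ.
−0.15·log₂(0.15) = 0.4105
−0.26·log₂(0.26) = 0.5053
−0.26·log₂(0.26) = 0.5053
−0.18·log₂(0.18) = 0.4453
−0.15·log₂(0.15) = 0.4105
Sum ≈ 2.2770 → 2.277 bits.

2.277 bits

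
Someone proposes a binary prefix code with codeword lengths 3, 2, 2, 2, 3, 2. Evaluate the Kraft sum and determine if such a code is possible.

1.25; no

With common denominator 2^3 = 8: Σ 2^(−ℓᵢ) = 1/8 + 2/8 + 2/8 + 2/8 + 1/8 + 2/8 = 10/8 = 1.25.
Kraft's inequality requires Σ ≤ 1; here Σ = 1.25 > 1, so no such prefix code exists.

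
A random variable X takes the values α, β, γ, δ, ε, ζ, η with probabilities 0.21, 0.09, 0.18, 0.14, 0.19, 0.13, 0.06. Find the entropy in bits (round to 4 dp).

2.7093 bits

H = −Σ pᵢ log₂ pᵢ.
−0.21·log₂(0.21) = 0.4728
−0.09·log₂(0.09) = 0.3127
−0.18·log₂(0.18) = 0.4453
−0.14·log₂(0.14) = 0.3971
−0.19·log₂(0.19) = 0.4552
−0.13·log₂(0.13) = 0.3826
−0.06·log₂(0.06) = 0.2435
Sum ≈ 2.7093 → 2.7093 bits.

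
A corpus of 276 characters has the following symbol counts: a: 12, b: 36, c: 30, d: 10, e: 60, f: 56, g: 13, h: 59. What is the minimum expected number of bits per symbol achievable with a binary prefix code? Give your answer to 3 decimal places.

Probabilities are the counts divided by 276.
Repeatedly combine the two least-probable nodes; the expected code length is the sum of the merged weights.
merge 5/138 + 1/23 → 11/138
merge 13/276 + 11/138 → 35/276
merge 5/46 + 35/276 → 65/276
merge 3/23 + 14/69 → 1/3
merge 59/276 + 5/23 → 119/276
merge 65/276 + 1/3 → 157/276
merge 119/276 + 157/276 → 1
L = 11/138 + 35/276 + 65/276 + 1/3 + 119/276 + 157/276 + 1 = 383/138 ≈ 2.775 bits/symbol.

2.775 bits/symbol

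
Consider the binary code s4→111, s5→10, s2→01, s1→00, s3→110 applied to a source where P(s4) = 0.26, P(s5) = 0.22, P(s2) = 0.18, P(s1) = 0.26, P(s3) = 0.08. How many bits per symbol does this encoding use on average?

2.34 bits/symbol

L̄ = Σ pᵢ·ℓᵢ = 0.26·3 + 0.22·2 + 0.18·2 + 0.26·2 + 0.08·3 = 2.34 bits/symbol.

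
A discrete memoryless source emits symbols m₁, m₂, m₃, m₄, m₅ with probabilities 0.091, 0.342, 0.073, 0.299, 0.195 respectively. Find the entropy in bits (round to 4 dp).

H = −Σ pᵢ log₂ pᵢ.
−0.091·log₂(0.091) = 0.3147
−0.342·log₂(0.342) = 0.5294
−0.073·log₂(0.073) = 0.2756
−0.299·log₂(0.299) = 0.5208
−0.195·log₂(0.195) = 0.4599
Sum ≈ 2.1004 → 2.1004 bits.

2.1004 bits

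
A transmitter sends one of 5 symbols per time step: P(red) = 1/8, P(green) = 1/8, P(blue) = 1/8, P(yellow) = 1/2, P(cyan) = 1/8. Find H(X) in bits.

Each probability is a power of 1/2, so log₂(1/p) is an integer.
H = Σ p·log₂(1/p) = 1/8·3 + 1/8·3 + 1/8·3 + 1/2·1 + 1/8·3 = 2 bits.

2 bits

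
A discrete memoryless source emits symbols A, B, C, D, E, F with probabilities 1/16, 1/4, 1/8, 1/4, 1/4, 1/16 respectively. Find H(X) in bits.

Each probability is a power of 1/2, so log₂(1/p) is an integer.
H = Σ p·log₂(1/p) = 1/16·4 + 1/4·2 + 1/8·3 + 1/4·2 + 1/4·2 + 1/16·4 = 2.375 bits.

2.375 bits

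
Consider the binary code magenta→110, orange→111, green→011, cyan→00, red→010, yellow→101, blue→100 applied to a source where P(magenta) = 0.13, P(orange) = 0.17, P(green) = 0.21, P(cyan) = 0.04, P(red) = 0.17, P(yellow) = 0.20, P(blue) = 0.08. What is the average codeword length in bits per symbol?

2.96 bits/symbol

L̄ = Σ pᵢ·ℓᵢ = 0.13·3 + 0.17·3 + 0.21·3 + 0.04·2 + 0.17·3 + 0.20·3 + 0.08·3 = 2.96 bits/symbol.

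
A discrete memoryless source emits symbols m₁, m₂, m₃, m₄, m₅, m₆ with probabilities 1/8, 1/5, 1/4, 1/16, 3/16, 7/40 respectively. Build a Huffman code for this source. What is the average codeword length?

2.55 bits/symbol

Repeatedly combine the two least-probable nodes; the expected code length is the sum of the merged weights.
merge 1/16 + 1/8 → 3/16
merge 7/40 + 3/16 → 29/80
merge 3/16 + 1/5 → 31/80
merge 1/4 + 29/80 → 49/80
merge 31/80 + 49/80 → 1
L = 3/16 + 29/80 + 31/80 + 49/80 + 1 = 51/20 = 2.55 bits/symbol.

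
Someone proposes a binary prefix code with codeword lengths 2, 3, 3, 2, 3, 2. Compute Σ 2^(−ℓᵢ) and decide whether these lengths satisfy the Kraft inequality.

1.125; no

With common denominator 2^3 = 8: Σ 2^(−ℓᵢ) = 2/8 + 1/8 + 1/8 + 2/8 + 1/8 + 2/8 = 9/8 = 1.125.
Kraft's inequality requires Σ ≤ 1; here Σ = 1.125 > 1, so no such prefix code exists.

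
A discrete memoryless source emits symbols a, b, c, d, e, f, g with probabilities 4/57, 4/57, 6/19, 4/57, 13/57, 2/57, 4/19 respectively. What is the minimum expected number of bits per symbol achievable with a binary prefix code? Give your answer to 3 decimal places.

Repeatedly combine the two least-probable nodes; the expected code length is the sum of the merged weights.
merge 2/57 + 4/57 → 2/19
merge 4/57 + 4/57 → 8/57
merge 2/19 + 8/57 → 14/57
merge 4/19 + 13/57 → 25/57
merge 14/57 + 6/19 → 32/57
merge 25/57 + 32/57 → 1
L = 2/19 + 8/57 + 14/57 + 25/57 + 32/57 + 1 = 142/57 ≈ 2.491 bits/symbol.

2.491 bits/symbol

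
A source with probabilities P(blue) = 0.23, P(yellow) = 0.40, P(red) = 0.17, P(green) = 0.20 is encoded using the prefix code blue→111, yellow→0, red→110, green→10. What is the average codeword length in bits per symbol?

2 bits/symbol

L̄ = Σ pᵢ·ℓᵢ = 0.23·3 + 0.40·1 + 0.17·3 + 0.20·2 = 2 bits/symbol.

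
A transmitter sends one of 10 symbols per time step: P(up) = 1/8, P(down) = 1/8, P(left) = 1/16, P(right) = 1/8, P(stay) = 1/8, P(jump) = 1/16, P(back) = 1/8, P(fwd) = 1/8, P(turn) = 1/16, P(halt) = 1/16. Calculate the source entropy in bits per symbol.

3.25 bits

Each probability is a power of 1/2, so log₂(1/p) is an integer.
H = Σ p·log₂(1/p) = 1/8·3 + 1/8·3 + 1/16·4 + 1/8·3 + 1/8·3 + 1/16·4 + 1/8·3 + 1/8·3 + 1/16·4 + 1/16·4 = 3.25 bits.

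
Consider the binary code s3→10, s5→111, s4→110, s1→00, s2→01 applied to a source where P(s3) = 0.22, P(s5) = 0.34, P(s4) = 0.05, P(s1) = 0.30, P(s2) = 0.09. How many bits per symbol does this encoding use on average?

2.39 bits/symbol

L̄ = Σ pᵢ·ℓᵢ = 0.22·2 + 0.34·3 + 0.05·3 + 0.30·2 + 0.09·2 = 2.39 bits/symbol.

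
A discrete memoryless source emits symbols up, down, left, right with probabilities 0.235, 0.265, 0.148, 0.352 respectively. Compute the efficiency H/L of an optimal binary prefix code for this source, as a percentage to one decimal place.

96.8%

Entropy H = −Σ p log₂ p ≈ 1.9369 bits.
Huffman merges: 37/250+47/200→383/1000; 53/200+44/125→617/1000; 383/1000+617/1000→1. L = 2 ≈ 2.0000.
Efficiency = H/L = 1.9369/2.0000 = 96.8%.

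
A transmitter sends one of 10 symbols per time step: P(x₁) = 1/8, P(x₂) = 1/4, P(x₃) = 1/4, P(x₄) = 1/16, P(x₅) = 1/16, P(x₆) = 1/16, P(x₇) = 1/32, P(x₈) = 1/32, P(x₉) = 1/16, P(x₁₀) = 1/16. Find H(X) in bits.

Each probability is a power of 1/2, so log₂(1/p) is an integer.
H = Σ p·log₂(1/p) = 1/8·3 + 1/4·2 + 1/4·2 + 1/16·4 + 1/16·4 + 1/16·4 + 1/32·5 + 1/32·5 + 1/16·4 + 1/16·4 = 2.9375 bits.

2.9375 bits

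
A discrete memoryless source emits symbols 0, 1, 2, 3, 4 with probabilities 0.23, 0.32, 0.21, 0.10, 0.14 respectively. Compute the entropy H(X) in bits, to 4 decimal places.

2.2158 bits

H = −Σ pᵢ log₂ pᵢ.
−0.23·log₂(0.23) = 0.4877
−0.32·log₂(0.32) = 0.5260
−0.21·log₂(0.21) = 0.4728
−0.10·log₂(0.10) = 0.3322
−0.14·log₂(0.14) = 0.3971
Sum ≈ 2.2158 → 2.2158 bits.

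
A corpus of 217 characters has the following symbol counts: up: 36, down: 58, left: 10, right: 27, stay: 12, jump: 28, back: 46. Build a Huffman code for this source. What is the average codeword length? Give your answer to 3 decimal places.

2.622 bits/symbol

Probabilities are the counts divided by 217.
Repeatedly combine the two least-probable nodes; the expected code length is the sum of the merged weights.
merge 10/217 + 12/217 → 22/217
merge 22/217 + 27/217 → 7/31
merge 4/31 + 36/217 → 64/217
merge 46/217 + 7/31 → 95/217
merge 58/217 + 64/217 → 122/217
merge 95/217 + 122/217 → 1
L = 22/217 + 7/31 + 64/217 + 95/217 + 122/217 + 1 = 569/217 ≈ 2.622 bits/symbol.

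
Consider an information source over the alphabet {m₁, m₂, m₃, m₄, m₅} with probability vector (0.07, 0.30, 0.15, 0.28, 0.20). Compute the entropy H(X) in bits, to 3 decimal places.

H = −Σ pᵢ log₂ pᵢ.
−0.07·log₂(0.07) = 0.2686
−0.30·log₂(0.30) = 0.5211
−0.15·log₂(0.15) = 0.4105
−0.28·log₂(0.28) = 0.5142
−0.20·log₂(0.20) = 0.4644
Sum ≈ 2.1788 → 2.179 bits.

2.179 bits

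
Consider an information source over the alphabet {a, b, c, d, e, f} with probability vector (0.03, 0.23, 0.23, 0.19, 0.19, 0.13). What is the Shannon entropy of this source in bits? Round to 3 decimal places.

2.420 bits

H = −Σ pᵢ log₂ pᵢ.
−0.03·log₂(0.03) = 0.1518
−0.23·log₂(0.23) = 0.4877
−0.23·log₂(0.23) = 0.4877
−0.19·log₂(0.19) = 0.4552
−0.19·log₂(0.19) = 0.4552
−0.13·log₂(0.13) = 0.3826
Sum ≈ 2.4202 → 2.420 bits.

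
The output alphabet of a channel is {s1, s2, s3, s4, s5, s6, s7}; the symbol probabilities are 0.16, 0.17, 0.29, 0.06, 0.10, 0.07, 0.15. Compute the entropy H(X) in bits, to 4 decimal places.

H = −Σ pᵢ log₂ pᵢ.
−0.16·log₂(0.16) = 0.4230
−0.17·log₂(0.17) = 0.4346
−0.29·log₂(0.29) = 0.5179
−0.06·log₂(0.06) = 0.2435
−0.10·log₂(0.10) = 0.3322
−0.07·log₂(0.07) = 0.2686
−0.15·log₂(0.15) = 0.4105
Sum ≈ 2.6303 → 2.6303 bits.

2.6303 bits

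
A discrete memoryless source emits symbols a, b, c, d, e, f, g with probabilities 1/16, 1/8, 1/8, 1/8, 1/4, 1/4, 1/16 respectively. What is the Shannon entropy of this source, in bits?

Each probability is a power of 1/2, so log₂(1/p) is an integer.
H = Σ p·log₂(1/p) = 1/16·4 + 1/8·3 + 1/8·3 + 1/8·3 + 1/4·2 + 1/4·2 + 1/16·4 = 2.625 bits.

2.625 bits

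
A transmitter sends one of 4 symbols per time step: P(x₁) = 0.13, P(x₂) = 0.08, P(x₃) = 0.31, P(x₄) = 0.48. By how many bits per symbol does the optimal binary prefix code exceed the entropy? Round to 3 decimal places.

Entropy H = −Σ p log₂ p ≈ 1.7062 bits.
Huffman merges: 2/25+13/100→21/100; 21/100+31/100→13/25; 12/25+13/25→1. L = 173/100 ≈ 1.7300.
L − H = 1.7300 − 1.7062 = 0.024 bits.

0.024 bits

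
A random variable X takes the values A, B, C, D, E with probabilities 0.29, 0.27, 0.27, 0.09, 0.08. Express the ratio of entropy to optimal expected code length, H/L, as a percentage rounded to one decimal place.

Entropy H = −Σ p log₂ p ≈ 2.1421 bits.
Huffman merges: 2/25+9/100→17/100; 17/100+27/100→11/25; 27/100+29/100→14/25; 11/25+14/25→1. L = 217/100 ≈ 2.1700.
Efficiency = H/L = 2.1421/2.1700 = 98.7%.

98.7%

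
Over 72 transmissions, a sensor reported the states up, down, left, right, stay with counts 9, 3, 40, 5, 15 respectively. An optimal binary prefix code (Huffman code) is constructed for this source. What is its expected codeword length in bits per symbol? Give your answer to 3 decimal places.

Probabilities are the counts divided by 72.
Repeatedly combine the two least-probable nodes; the expected code length is the sum of the merged weights.
merge 1/24 + 5/72 → 1/9
merge 1/9 + 1/8 → 17/72
merge 5/24 + 17/72 → 4/9
merge 4/9 + 5/9 → 1
L = 1/9 + 17/72 + 4/9 + 1 = 43/24 ≈ 1.792 bits/symbol.

1.792 bits/symbol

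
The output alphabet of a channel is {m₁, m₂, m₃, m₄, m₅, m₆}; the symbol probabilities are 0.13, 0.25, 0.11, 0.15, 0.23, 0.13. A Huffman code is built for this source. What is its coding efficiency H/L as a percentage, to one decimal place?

99.8%

Entropy H = −Σ p log₂ p ≈ 2.5138 bits.
Huffman merges: 11/100+13/100→6/25; 13/100+3/20→7/25; 23/100+6/25→47/100; 1/4+7/25→53/100; 47/100+53/100→1. L = 63/25 ≈ 2.5200.
Efficiency = H/L = 2.5138/2.5200 = 99.8%.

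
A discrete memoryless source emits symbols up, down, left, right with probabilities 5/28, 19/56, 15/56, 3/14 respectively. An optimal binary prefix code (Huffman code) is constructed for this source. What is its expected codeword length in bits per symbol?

2 bits/symbol

Repeatedly combine the two least-probable nodes; the expected code length is the sum of the merged weights.
merge 5/28 + 3/14 → 11/28
merge 15/56 + 19/56 → 17/28
merge 11/28 + 17/28 → 1
L = 11/28 + 17/28 + 1 = 2 bits/symbol.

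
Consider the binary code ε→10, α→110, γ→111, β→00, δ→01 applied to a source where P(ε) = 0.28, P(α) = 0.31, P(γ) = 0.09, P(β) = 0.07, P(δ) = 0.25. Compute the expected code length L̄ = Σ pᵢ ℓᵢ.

L̄ = Σ pᵢ·ℓᵢ = 0.28·2 + 0.31·3 + 0.09·3 + 0.07·2 + 0.25·2 = 2.4 bits/symbol.

2.4 bits/symbol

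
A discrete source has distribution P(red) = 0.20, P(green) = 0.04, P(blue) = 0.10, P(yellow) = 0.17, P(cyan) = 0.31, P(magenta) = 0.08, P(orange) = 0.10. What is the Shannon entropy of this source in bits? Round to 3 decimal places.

2.564 bits

H = −Σ pᵢ log₂ pᵢ.
−0.20·log₂(0.20) = 0.4644
−0.04·log₂(0.04) = 0.1858
−0.10·log₂(0.10) = 0.3322
−0.17·log₂(0.17) = 0.4346
−0.31·log₂(0.31) = 0.5238
−0.08·log₂(0.08) = 0.2915
−0.10·log₂(0.10) = 0.3322
Sum ≈ 2.5644 → 2.564 bits.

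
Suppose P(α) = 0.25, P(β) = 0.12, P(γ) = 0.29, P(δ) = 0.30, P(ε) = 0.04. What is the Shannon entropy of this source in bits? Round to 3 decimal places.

H = −Σ pᵢ log₂ pᵢ.
−0.25·log₂(0.25) = 0.5000
−0.12·log₂(0.12) = 0.3671
−0.29·log₂(0.29) = 0.5179
−0.30·log₂(0.30) = 0.5211
−0.04·log₂(0.04) = 0.1858
Sum ≈ 2.0918 → 2.092 bits.

2.092 bits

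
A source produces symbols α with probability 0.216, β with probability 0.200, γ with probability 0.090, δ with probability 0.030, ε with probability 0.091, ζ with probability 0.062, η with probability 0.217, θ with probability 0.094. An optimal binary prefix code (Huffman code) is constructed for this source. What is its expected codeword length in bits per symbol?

2.826 bits/symbol

Repeatedly combine the two least-probable nodes; the expected code length is the sum of the merged weights.
merge 3/100 + 31/500 → 23/250
merge 9/100 + 91/1000 → 181/1000
merge 23/250 + 47/500 → 93/500
merge 181/1000 + 93/500 → 367/1000
merge 1/5 + 27/125 → 52/125
merge 217/1000 + 367/1000 → 73/125
merge 52/125 + 73/125 → 1
L = 23/250 + 181/1000 + 93/500 + 367/1000 + 52/125 + 73/125 + 1 = 1413/500 = 2.826 bits/symbol.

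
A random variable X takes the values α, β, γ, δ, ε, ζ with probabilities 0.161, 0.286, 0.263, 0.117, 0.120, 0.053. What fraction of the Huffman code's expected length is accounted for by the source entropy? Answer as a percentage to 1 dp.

Entropy H = −Σ p log₂ p ≈ 2.4013 bits.
Huffman merges: 53/1000+117/1000→17/100; 3/25+161/1000→281/1000; 17/100+263/1000→433/1000; 281/1000+143/500→567/1000; 433/1000+567/1000→1. L = 2451/1000 ≈ 2.4510.
Efficiency = H/L = 2.4013/2.4510 = 98.0%.

98.0%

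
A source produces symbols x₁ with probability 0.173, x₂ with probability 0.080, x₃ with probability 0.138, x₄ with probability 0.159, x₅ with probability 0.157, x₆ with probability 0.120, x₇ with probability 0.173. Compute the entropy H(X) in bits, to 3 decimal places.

2.770 bits

H = −Σ pᵢ log₂ pᵢ.
−0.173·log₂(0.173) = 0.4379
−0.080·log₂(0.080) = 0.2915
−0.138·log₂(0.138) = 0.3943
−0.159·log₂(0.159) = 0.4218
−0.157·log₂(0.157) = 0.4194
−0.120·log₂(0.120) = 0.3671
−0.173·log₂(0.173) = 0.4379
Sum ≈ 2.7698 → 2.770 bits.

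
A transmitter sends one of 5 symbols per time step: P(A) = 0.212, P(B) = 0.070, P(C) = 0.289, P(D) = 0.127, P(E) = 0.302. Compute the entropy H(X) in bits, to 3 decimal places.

2.160 bits

H = −Σ pᵢ log₂ pᵢ.
−0.212·log₂(0.212) = 0.4744
−0.070·log₂(0.070) = 0.2686
−0.289·log₂(0.289) = 0.5176
−0.127·log₂(0.127) = 0.3781
−0.302·log₂(0.302) = 0.5217
Sum ≈ 2.1603 → 2.160 bits.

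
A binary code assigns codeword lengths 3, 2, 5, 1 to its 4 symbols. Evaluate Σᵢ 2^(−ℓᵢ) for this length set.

0.90625

With common denominator 2^5 = 32: Σ 2^(−ℓᵢ) = 4/32 + 8/32 + 1/32 + 16/32 = 29/32 = 0.90625.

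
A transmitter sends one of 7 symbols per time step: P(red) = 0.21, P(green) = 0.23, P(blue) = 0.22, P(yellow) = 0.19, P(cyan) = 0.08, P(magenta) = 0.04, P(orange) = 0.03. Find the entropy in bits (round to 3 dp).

H = −Σ pᵢ log₂ pᵢ.
−0.21·log₂(0.21) = 0.4728
−0.23·log₂(0.23) = 0.4877
−0.22·log₂(0.22) = 0.4806
−0.19·log₂(0.19) = 0.4552
−0.08·log₂(0.08) = 0.2915
−0.04·log₂(0.04) = 0.1858
−0.03·log₂(0.03) = 0.1518
Sum ≈ 2.5253 → 2.525 bits.

2.525 bits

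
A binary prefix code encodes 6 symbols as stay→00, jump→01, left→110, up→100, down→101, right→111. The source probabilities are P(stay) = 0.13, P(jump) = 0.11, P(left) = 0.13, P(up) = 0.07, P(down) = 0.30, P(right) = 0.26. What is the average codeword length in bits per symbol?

2.76 bits/symbol

L̄ = Σ pᵢ·ℓᵢ = 0.13·2 + 0.11·2 + 0.13·3 + 0.07·3 + 0.30·3 + 0.26·3 = 2.76 bits/symbol.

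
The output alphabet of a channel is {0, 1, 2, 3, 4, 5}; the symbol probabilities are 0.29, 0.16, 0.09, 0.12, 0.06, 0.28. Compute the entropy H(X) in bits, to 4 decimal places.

H = −Σ pᵢ log₂ pᵢ.
−0.29·log₂(0.29) = 0.5179
−0.16·log₂(0.16) = 0.4230
−0.09·log₂(0.09) = 0.3127
−0.12·log₂(0.12) = 0.3671
−0.06·log₂(0.06) = 0.2435
−0.28·log₂(0.28) = 0.5142
Sum ≈ 2.3784 → 2.3784 bits.

2.3784 bits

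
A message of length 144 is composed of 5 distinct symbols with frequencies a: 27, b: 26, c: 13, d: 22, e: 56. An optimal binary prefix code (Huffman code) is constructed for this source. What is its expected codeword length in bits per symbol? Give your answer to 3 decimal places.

2.222 bits/symbol

Probabilities are the counts divided by 144.
Repeatedly combine the two least-probable nodes; the expected code length is the sum of the merged weights.
merge 13/144 + 11/72 → 35/144
merge 13/72 + 3/16 → 53/144
merge 35/144 + 53/144 → 11/18
merge 7/18 + 11/18 → 1
L = 35/144 + 53/144 + 11/18 + 1 = 20/9 ≈ 2.222 bits/symbol.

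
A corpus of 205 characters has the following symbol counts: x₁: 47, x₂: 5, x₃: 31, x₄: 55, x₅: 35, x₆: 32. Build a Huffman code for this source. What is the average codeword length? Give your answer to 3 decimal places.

Probabilities are the counts divided by 205.
Repeatedly combine the two least-probable nodes; the expected code length is the sum of the merged weights.
merge 1/41 + 31/205 → 36/205
merge 32/205 + 7/41 → 67/205
merge 36/205 + 47/205 → 83/205
merge 11/41 + 67/205 → 122/205
merge 83/205 + 122/205 → 1
L = 36/205 + 67/205 + 83/205 + 122/205 + 1 = 513/205 ≈ 2.502 bits/symbol.

2.502 bits/symbol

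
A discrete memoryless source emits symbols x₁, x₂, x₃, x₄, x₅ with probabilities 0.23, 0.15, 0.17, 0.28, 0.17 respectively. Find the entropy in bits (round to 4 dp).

H = −Σ pᵢ log₂ pᵢ.
−0.23·log₂(0.23) = 0.4877
−0.15·log₂(0.15) = 0.4105
−0.17·log₂(0.17) = 0.4346
−0.28·log₂(0.28) = 0.5142
−0.17·log₂(0.17) = 0.4346
Sum ≈ 2.2816 → 2.2816 bits.

2.2816 bits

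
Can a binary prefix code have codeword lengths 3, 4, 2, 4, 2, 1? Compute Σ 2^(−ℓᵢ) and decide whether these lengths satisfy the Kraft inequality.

With common denominator 2^4 = 16: Σ 2^(−ℓᵢ) = 2/16 + 1/16 + 4/16 + 1/16 + 4/16 + 8/16 = 20/16 = 1.25.
Kraft's inequality requires Σ ≤ 1; here Σ = 1.25 > 1, so no such prefix code exists.

1.25; no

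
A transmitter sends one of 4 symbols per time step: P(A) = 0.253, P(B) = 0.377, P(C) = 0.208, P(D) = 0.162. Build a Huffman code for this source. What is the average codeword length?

1.993 bits/symbol

Repeatedly combine the two least-probable nodes; the expected code length is the sum of the merged weights.
merge 81/500 + 26/125 → 37/100
merge 253/1000 + 37/100 → 623/1000
merge 377/1000 + 623/1000 → 1
L = 37/100 + 623/1000 + 1 = 1993/1000 = 1.993 bits/symbol.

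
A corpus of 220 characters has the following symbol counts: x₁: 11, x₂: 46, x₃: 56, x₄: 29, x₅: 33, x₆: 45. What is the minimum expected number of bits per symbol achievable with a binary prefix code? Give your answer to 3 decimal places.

2.514 bits/symbol

Probabilities are the counts divided by 220.
Repeatedly combine the two least-probable nodes; the expected code length is the sum of the merged weights.
merge 1/20 + 29/220 → 2/11
merge 3/20 + 2/11 → 73/220
merge 9/44 + 23/110 → 91/220
merge 14/55 + 73/220 → 129/220
merge 91/220 + 129/220 → 1
L = 2/11 + 73/220 + 91/220 + 129/220 + 1 = 553/220 ≈ 2.514 bits/symbol.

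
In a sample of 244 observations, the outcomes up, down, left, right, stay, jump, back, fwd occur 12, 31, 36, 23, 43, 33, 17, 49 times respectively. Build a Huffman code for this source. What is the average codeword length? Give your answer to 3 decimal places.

Probabilities are the counts divided by 244.
Repeatedly combine the two least-probable nodes; the expected code length is the sum of the merged weights.
merge 3/61 + 17/244 → 29/244
merge 23/244 + 29/244 → 13/61
merge 31/244 + 33/244 → 16/61
merge 9/61 + 43/244 → 79/244
merge 49/244 + 13/61 → 101/244
merge 16/61 + 79/244 → 143/244
merge 101/244 + 143/244 → 1
L = 29/244 + 13/61 + 16/61 + 79/244 + 101/244 + 143/244 + 1 = 178/61 ≈ 2.918 bits/symbol.

2.918 bits/symbol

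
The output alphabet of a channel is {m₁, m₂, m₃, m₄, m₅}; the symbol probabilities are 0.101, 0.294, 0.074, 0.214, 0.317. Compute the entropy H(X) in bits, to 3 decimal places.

2.133 bits

H = −Σ pᵢ log₂ pᵢ.
−0.101·log₂(0.101) = 0.3341
−0.294·log₂(0.294) = 0.5192
−0.074·log₂(0.074) = 0.2780
−0.214·log₂(0.214) = 0.4760
−0.317·log₂(0.317) = 0.5254
Sum ≈ 2.1327 → 2.133 bits.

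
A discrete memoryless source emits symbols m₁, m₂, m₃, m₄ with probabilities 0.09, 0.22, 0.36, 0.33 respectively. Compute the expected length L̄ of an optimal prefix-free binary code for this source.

Repeatedly combine the two least-probable nodes; the expected code length is the sum of the merged weights.
merge 9/100 + 11/50 → 31/100
merge 31/100 + 33/100 → 16/25
merge 9/25 + 16/25 → 1
L = 31/100 + 16/25 + 1 = 39/20 = 1.95 bits/symbol.

1.95 bits/symbol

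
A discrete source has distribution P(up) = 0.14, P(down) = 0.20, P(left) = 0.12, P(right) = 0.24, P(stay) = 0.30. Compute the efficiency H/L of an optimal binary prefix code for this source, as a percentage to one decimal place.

Entropy H = −Σ p log₂ p ≈ 2.2438 bits.
Huffman merges: 3/25+7/50→13/50; 1/5+6/25→11/25; 13/50+3/10→14/25; 11/25+14/25→1. L = 113/50 ≈ 2.2600.
Efficiency = H/L = 2.2438/2.2600 = 99.3%.

99.3%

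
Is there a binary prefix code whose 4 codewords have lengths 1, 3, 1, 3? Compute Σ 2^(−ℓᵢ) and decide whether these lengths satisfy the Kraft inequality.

1.25; no

With common denominator 2^3 = 8: Σ 2^(−ℓᵢ) = 4/8 + 1/8 + 4/8 + 1/8 = 10/8 = 1.25.
Kraft's inequality requires Σ ≤ 1; here Σ = 1.25 > 1, so no such prefix code exists.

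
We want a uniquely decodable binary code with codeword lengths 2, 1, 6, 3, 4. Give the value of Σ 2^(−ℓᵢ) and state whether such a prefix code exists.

0.953125; yes

With common denominator 2^6 = 64: Σ 2^(−ℓᵢ) = 16/64 + 32/64 + 1/64 + 8/64 + 4/64 = 61/64 = 0.953125.
Kraft's inequality requires Σ ≤ 1; here Σ = 0.953125 ≤ 1, so such a prefix code exists.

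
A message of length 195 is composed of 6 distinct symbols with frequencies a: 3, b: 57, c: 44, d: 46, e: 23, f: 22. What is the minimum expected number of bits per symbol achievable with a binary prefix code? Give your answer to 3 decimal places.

2.374 bits/symbol

Probabilities are the counts divided by 195.
Repeatedly combine the two least-probable nodes; the expected code length is the sum of the merged weights.
merge 1/65 + 22/195 → 5/39
merge 23/195 + 5/39 → 16/65
merge 44/195 + 46/195 → 6/13
merge 16/65 + 19/65 → 7/13
merge 6/13 + 7/13 → 1
L = 5/39 + 16/65 + 6/13 + 7/13 + 1 = 463/195 ≈ 2.374 bits/symbol.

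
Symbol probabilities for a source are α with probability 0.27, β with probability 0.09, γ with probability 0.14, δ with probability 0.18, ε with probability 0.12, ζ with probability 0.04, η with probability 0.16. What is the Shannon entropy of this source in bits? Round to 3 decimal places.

2.641 bits

H = −Σ pᵢ log₂ pᵢ.
−0.27·log₂(0.27) = 0.5100
−0.09·log₂(0.09) = 0.3127
−0.14·log₂(0.14) = 0.3971
−0.18·log₂(0.18) = 0.4453
−0.12·log₂(0.12) = 0.3671
−0.04·log₂(0.04) = 0.1858
−0.16·log₂(0.16) = 0.4230
Sum ≈ 2.6409 → 2.641 bits.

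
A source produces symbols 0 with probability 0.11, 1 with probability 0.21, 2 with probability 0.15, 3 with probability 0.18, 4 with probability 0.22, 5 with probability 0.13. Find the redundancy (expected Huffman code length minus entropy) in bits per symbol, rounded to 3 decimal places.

Entropy H = −Σ p log₂ p ≈ 2.5422 bits.
Huffman merges: 11/100+13/100→6/25; 3/20+9/50→33/100; 21/100+11/50→43/100; 6/25+33/100→57/100; 43/100+57/100→1. L = 257/100 ≈ 2.5700.
L − H = 2.5700 − 2.5422 = 0.028 bits.

0.028 bits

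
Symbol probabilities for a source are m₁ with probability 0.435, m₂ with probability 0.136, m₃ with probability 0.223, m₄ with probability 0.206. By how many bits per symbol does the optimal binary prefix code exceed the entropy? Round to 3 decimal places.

Entropy H = −Σ p log₂ p ≈ 1.8662 bits.
Huffman merges: 17/125+103/500→171/500; 223/1000+171/500→113/200; 87/200+113/200→1. L = 1907/1000 ≈ 1.9070.
L − H = 1.9070 − 1.8662 = 0.041 bits.

0.041 bits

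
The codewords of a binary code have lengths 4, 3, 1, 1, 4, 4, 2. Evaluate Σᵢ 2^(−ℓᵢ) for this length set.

With common denominator 2^4 = 16: Σ 2^(−ℓᵢ) = 1/16 + 2/16 + 8/16 + 8/16 + 1/16 + 1/16 + 4/16 = 25/16 = 1.5625.

1.5625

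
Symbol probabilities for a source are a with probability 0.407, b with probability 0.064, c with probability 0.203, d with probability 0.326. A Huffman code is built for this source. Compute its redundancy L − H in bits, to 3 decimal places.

Entropy H = −Σ p log₂ p ≈ 1.7758 bits.
Huffman merges: 8/125+203/1000→267/1000; 267/1000+163/500→593/1000; 407/1000+593/1000→1. L = 93/50 ≈ 1.8600.
L − H = 1.8600 − 1.7758 = 0.084 bits.

0.084 bits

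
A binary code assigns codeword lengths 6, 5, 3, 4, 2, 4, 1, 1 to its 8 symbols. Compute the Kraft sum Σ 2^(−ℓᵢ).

1.546875

With common denominator 2^6 = 64: Σ 2^(−ℓᵢ) = 1/64 + 2/64 + 8/64 + 4/64 + 16/64 + 4/64 + 32/64 + 32/64 = 99/64 = 1.546875.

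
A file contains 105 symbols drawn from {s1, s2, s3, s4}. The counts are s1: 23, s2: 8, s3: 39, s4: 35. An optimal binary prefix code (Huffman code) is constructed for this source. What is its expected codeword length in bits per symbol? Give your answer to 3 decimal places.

Probabilities are the counts divided by 105.
Repeatedly combine the two least-probable nodes; the expected code length is the sum of the merged weights.
merge 8/105 + 23/105 → 31/105
merge 31/105 + 1/3 → 22/35
merge 13/35 + 22/35 → 1
L = 31/105 + 22/35 + 1 = 202/105 ≈ 1.924 bits/symbol.

1.924 bits/symbol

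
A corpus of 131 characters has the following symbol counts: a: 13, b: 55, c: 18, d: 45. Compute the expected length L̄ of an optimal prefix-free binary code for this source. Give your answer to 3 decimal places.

1.817 bits/symbol

Probabilities are the counts divided by 131.
Repeatedly combine the two least-probable nodes; the expected code length is the sum of the merged weights.
merge 13/131 + 18/131 → 31/131
merge 31/131 + 45/131 → 76/131
merge 55/131 + 76/131 → 1
L = 31/131 + 76/131 + 1 = 238/131 ≈ 1.817 bits/symbol.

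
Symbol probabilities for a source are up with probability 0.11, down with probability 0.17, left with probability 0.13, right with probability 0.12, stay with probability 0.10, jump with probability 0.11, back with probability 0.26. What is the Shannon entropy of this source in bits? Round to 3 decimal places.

2.722 bits

H = −Σ pᵢ log₂ pᵢ.
−0.11·log₂(0.11) = 0.3503
−0.17·log₂(0.17) = 0.4346
−0.13·log₂(0.13) = 0.3826
−0.12·log₂(0.12) = 0.3671
−0.10·log₂(0.10) = 0.3322
−0.11·log₂(0.11) = 0.3503
−0.26·log₂(0.26) = 0.5053
Sum ≈ 2.7224 → 2.722 bits.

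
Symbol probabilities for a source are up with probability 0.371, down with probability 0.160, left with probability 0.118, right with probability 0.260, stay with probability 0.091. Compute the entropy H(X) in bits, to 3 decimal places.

2.138 bits

H = −Σ pᵢ log₂ pᵢ.
−0.371·log₂(0.371) = 0.5307
−0.160·log₂(0.160) = 0.4230
−0.118·log₂(0.118) = 0.3638
−0.260·log₂(0.260) = 0.5053
−0.091·log₂(0.091) = 0.3147
Sum ≈ 2.1375 → 2.138 bits.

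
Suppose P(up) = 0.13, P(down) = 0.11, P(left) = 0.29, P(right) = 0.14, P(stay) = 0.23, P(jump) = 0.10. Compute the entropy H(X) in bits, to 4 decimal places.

H = −Σ pᵢ log₂ pᵢ.
−0.13·log₂(0.13) = 0.3826
−0.11·log₂(0.11) = 0.3503
−0.29·log₂(0.29) = 0.5179
−0.14·log₂(0.14) = 0.3971
−0.23·log₂(0.23) = 0.4877
−0.10·log₂(0.10) = 0.3322
Sum ≈ 2.4678 → 2.4678 bits.

2.4678 bits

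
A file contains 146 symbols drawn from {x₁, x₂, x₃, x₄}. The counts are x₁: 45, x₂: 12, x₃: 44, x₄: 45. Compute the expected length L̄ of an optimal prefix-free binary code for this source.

Probabilities are the counts divided by 146.
Repeatedly combine the two least-probable nodes; the expected code length is the sum of the merged weights.
merge 6/73 + 22/73 → 28/73
merge 45/146 + 45/146 → 45/73
merge 28/73 + 45/73 → 1
L = 28/73 + 45/73 + 1 = 2 bits/symbol.

2 bits/symbol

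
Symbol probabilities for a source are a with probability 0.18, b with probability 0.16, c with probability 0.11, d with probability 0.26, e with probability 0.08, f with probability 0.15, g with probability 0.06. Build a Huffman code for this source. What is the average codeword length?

2.7 bits/symbol

Repeatedly combine the two least-probable nodes; the expected code length is the sum of the merged weights.
merge 3/50 + 2/25 → 7/50
merge 11/100 + 7/50 → 1/4
merge 3/20 + 4/25 → 31/100
merge 9/50 + 1/4 → 43/100
merge 13/50 + 31/100 → 57/100
merge 43/100 + 57/100 → 1
L = 7/50 + 1/4 + 31/100 + 43/100 + 57/100 + 1 = 27/10 = 2.7 bits/symbol.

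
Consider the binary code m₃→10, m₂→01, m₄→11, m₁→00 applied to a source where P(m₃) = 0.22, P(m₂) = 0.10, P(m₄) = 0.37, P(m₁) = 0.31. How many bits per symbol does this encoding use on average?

L̄ = Σ pᵢ·ℓᵢ = 0.22·2 + 0.10·2 + 0.37·2 + 0.31·2 = 2 bits/symbol.

2 bits/symbol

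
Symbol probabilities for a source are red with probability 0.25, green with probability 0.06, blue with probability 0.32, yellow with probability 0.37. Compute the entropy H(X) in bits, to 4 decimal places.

H = −Σ pᵢ log₂ pᵢ.
−0.25·log₂(0.25) = 0.5000
−0.06·log₂(0.06) = 0.2435
−0.32·log₂(0.32) = 0.5260
−0.37·log₂(0.37) = 0.5307
Sum ≈ 1.8003 → 1.8003 bits.

1.8003 bits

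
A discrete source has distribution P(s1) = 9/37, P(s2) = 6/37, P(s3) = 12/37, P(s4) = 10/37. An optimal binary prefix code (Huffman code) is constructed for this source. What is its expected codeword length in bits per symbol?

2 bits/symbol

Repeatedly combine the two least-probable nodes; the expected code length is the sum of the merged weights.
merge 6/37 + 9/37 → 15/37
merge 10/37 + 12/37 → 22/37
merge 15/37 + 22/37 → 1
L = 15/37 + 22/37 + 1 = 2 bits/symbol.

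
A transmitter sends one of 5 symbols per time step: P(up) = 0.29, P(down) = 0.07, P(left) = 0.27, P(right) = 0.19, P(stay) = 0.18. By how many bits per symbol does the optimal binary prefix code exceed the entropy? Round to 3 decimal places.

Entropy H = −Σ p log₂ p ≈ 2.1970 bits.
Huffman merges: 7/100+9/50→1/4; 19/100+1/4→11/25; 27/100+29/100→14/25; 11/25+14/25→1. L = 9/4 ≈ 2.2500.
L − H = 2.2500 − 2.1970 = 0.053 bits.

0.053 bits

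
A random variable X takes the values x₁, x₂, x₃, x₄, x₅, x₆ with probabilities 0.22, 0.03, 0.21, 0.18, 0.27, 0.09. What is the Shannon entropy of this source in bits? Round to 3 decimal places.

H = −Σ pᵢ log₂ pᵢ.
−0.22·log₂(0.22) = 0.4806
−0.03·log₂(0.03) = 0.1518
−0.21·log₂(0.21) = 0.4728
−0.18·log₂(0.18) = 0.4453
−0.27·log₂(0.27) = 0.5100
−0.09·log₂(0.09) = 0.3127
Sum ≈ 2.3731 → 2.373 bits.

2.373 bits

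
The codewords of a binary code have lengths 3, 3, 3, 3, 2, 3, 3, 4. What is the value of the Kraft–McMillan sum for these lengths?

1.0625

With common denominator 2^4 = 16: Σ 2^(−ℓᵢ) = 2/16 + 2/16 + 2/16 + 2/16 + 4/16 + 2/16 + 2/16 + 1/16 = 17/16 = 1.0625.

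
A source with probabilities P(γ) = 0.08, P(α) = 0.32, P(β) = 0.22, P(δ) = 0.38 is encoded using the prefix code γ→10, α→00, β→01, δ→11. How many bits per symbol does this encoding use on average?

L̄ = Σ pᵢ·ℓᵢ = 0.08·2 + 0.32·2 + 0.22·2 + 0.38·2 = 2 bits/symbol.

2 bits/symbol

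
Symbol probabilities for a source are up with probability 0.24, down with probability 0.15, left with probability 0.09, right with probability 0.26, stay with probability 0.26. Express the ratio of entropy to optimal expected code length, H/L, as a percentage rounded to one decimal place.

Entropy H = −Σ p log₂ p ≈ 2.2279 bits.
Huffman merges: 9/100+3/20→6/25; 6/25+6/25→12/25; 13/50+13/50→13/25; 12/25+13/25→1. L = 56/25 ≈ 2.2400.
Efficiency = H/L = 2.2279/2.2400 = 99.5%.

99.5%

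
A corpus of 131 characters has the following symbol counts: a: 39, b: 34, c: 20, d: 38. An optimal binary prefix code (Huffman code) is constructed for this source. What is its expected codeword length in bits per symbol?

2 bits/symbol

Probabilities are the counts divided by 131.
Repeatedly combine the two least-probable nodes; the expected code length is the sum of the merged weights.
merge 20/131 + 34/131 → 54/131
merge 38/131 + 39/131 → 77/131
merge 54/131 + 77/131 → 1
L = 54/131 + 77/131 + 1 = 2 bits/symbol.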